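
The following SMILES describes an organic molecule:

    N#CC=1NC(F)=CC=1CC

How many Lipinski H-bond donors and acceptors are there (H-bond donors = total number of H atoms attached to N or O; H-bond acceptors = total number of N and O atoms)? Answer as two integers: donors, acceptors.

Donors: find every N or O and count the H atoms it carries.
  atom 1 (N): bond orders sum to 3 → 0 H
  atom 4 (N): bond orders sum to 2 → 1 H
Lipinski HBD = 1.
Acceptors: N atoms = 2, O atoms = 0 → HBA = 2.

1, 2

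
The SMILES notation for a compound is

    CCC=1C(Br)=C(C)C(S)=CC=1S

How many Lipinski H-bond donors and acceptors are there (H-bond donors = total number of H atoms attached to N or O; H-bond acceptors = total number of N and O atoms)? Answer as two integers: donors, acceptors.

Donors: find every N or O and count the H atoms it carries.
  (no N or O atoms present)
Lipinski HBD = 0.
Acceptors: N atoms = 0, O atoms = 0 → HBA = 0.

0, 0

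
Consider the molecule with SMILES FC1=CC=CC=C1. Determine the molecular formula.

C6H5F

Walk through each heavy atom and fill implicit hydrogens from standard valence (C 4, N 3, O 2, S 2, halogen 1):
  atom 1: F (halogen, monovalent) → 0 H
  atom 2: C, bond orders sum to 4 (valence 4) → 0 H
  atom 3: C, bond orders sum to 3 (valence 4) → 1 H
  atom 4: C, bond orders sum to 3 (valence 4) → 1 H
  atom 5: C, bond orders sum to 3 (valence 4) → 1 H
  atom 6: C, bond orders sum to 3 (valence 4) → 1 H
  atom 7: C, bond orders sum to 3 (valence 4) → 1 H
Totals → C:6, H:5, F:1.
In Hill order: C6H5F.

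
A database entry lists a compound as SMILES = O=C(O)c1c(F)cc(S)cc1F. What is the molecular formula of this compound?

Walk through each heavy atom and fill implicit hydrogens from standard valence (C 4, N 3, O 2, S 2, halogen 1); for lowercase aromatic atoms, an aromatic c carries 1 H when it has two neighbours and 0 H with three, and aromatic n carries 0 H:
  atom 1: O, bond orders sum to 2 (valence 2) → 0 H
  atom 2: C, bond orders sum to 4 (valence 4) → 0 H
  atom 3: O, bond orders sum to 1 (valence 2) → 1 H
  atom 4: aromatic c, 3 neighbours → 0 H
  atom 5: aromatic c, 3 neighbours → 0 H
  atom 6: F (halogen, monovalent) → 0 H
  atom 7: aromatic c, 2 neighbours → 1 H
  atom 8: aromatic c, 3 neighbours → 0 H
  atom 9: S, bond orders sum to 1 (valence 2) → 1 H
  atom 10: aromatic c, 2 neighbours → 1 H
  atom 11: aromatic c, 3 neighbours → 0 H
  atom 12: F (halogen, monovalent) → 0 H
Totals → C:7, H:4, F:2, O:2, S:1.
In Hill order: C7H4F2O2S.

C7H4F2O2S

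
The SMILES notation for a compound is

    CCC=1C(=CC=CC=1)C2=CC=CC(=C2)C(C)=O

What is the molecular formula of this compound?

C16H16O

Walk through each heavy atom and fill implicit hydrogens from standard valence (C 4, N 3, O 2, S 2, halogen 1):
  atom 1: C, bond orders sum to 1 (valence 4) → 3 H
  atom 2: C, bond orders sum to 2 (valence 4) → 2 H
  atom 3: C, bond orders sum to 4 (valence 4) → 0 H
  atom 4: C, bond orders sum to 4 (valence 4) → 0 H
  atom 5: C, bond orders sum to 3 (valence 4) → 1 H
  atom 6: C, bond orders sum to 3 (valence 4) → 1 H
  atom 7: C, bond orders sum to 3 (valence 4) → 1 H
  atom 8: C, bond orders sum to 3 (valence 4) → 1 H
  atom 9: C, bond orders sum to 4 (valence 4) → 0 H
  atom 10: C, bond orders sum to 3 (valence 4) → 1 H
  atom 11: C, bond orders sum to 3 (valence 4) → 1 H
  atom 12: C, bond orders sum to 3 (valence 4) → 1 H
  atom 13: C, bond orders sum to 4 (valence 4) → 0 H
  atom 14: C, bond orders sum to 3 (valence 4) → 1 H
  atom 15: C, bond orders sum to 4 (valence 4) → 0 H
  atom 16: C, bond orders sum to 1 (valence 4) → 3 H
  atom 17: O, bond orders sum to 2 (valence 2) → 0 H
Totals → C:16, H:16, O:1.
In Hill order: C16H16O.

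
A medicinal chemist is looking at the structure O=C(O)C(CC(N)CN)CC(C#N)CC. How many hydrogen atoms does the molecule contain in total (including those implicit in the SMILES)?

19

Walk through each heavy atom and fill implicit hydrogens from standard valence (C 4, N 3, O 2, S 2, halogen 1):
  atom 1: O, bond orders sum to 2 (valence 2) → 0 H
  atom 2: C, bond orders sum to 4 (valence 4) → 0 H
  atom 3: O, bond orders sum to 1 (valence 2) → 1 H
  atom 4: C, bond orders sum to 3 (valence 4) → 1 H
  atom 5: C, bond orders sum to 2 (valence 4) → 2 H
  atom 6: C, bond orders sum to 3 (valence 4) → 1 H
  atom 7: N, bond orders sum to 1 (valence 3) → 2 H
  atom 8: C, bond orders sum to 2 (valence 4) → 2 H
  atom 9: N, bond orders sum to 1 (valence 3) → 2 H
  atom 10: C, bond orders sum to 2 (valence 4) → 2 H
  atom 11: C, bond orders sum to 3 (valence 4) → 1 H
  atom 12: C, bond orders sum to 4 (valence 4) → 0 H
  atom 13: N, bond orders sum to 3 (valence 3) → 0 H
  atom 14: C, bond orders sum to 2 (valence 4) → 2 H
  atom 15: C, bond orders sum to 1 (valence 4) → 3 H
Total hydrogens: 19.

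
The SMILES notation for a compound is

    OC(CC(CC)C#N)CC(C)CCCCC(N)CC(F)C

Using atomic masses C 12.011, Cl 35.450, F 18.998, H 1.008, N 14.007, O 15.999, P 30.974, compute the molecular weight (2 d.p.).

300.46 g/mol

First, the molecular formula is C17H33FN2O (counting implicit H from valence).
  C: 17 × 12.011 = 204.187
  F: 1 × 18.998 = 18.998
  H: 33 × 1.008 = 33.264
  N: 2 × 14.007 = 28.014
  O: 1 × 15.999 = 15.999
Sum: 17×12.011 + 1×18.998 + 33×1.008 + 2×14.007 + 1×15.999 = 300.462 → 300.46 g/mol.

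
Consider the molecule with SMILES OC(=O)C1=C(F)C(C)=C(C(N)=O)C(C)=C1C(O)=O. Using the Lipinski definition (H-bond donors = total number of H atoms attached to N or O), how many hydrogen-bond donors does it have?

Donors: find every N or O and count the H atoms it carries.
  atom 1 (O): bond orders sum to 1 → 1 H
  atom 3 (O): bond orders sum to 2 → 0 H
  atom 11 (N): bond orders sum to 1 → 2 H
  atom 12 (O): bond orders sum to 2 → 0 H
  atom 17 (O): bond orders sum to 1 → 1 H
  atom 18 (O): bond orders sum to 2 → 0 H
Lipinski HBD = 4.

4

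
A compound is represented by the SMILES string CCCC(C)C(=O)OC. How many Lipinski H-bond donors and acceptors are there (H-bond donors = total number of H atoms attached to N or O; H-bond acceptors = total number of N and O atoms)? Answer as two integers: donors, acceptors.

Donors: find every N or O and count the H atoms it carries.
  atom 7 (O): bond orders sum to 2 → 0 H
  atom 8 (O): bond orders sum to 2 → 0 H
Lipinski HBD = 0.
Acceptors: N atoms = 0, O atoms = 2 → HBA = 2.

0, 2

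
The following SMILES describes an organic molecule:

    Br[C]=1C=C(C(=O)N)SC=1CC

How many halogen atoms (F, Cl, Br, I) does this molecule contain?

Halogen atoms appear at heavy-atom position 1 (1×Br).
Other groups present: 1 amide.
Halogen count: 1.

1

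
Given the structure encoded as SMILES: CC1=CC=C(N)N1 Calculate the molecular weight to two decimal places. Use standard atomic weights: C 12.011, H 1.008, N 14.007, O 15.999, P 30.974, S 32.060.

96.13 g/mol

First, the molecular formula is C5H8N2 (counting implicit H from valence).
  C: 5 × 12.011 = 60.055
  H: 8 × 1.008 = 8.064
  N: 2 × 14.007 = 28.014
Sum: 5×12.011 + 8×1.008 + 2×14.007 = 96.133 → 96.13 g/mol.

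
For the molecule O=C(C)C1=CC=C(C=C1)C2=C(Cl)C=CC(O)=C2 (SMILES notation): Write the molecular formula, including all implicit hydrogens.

Walk through each heavy atom and fill implicit hydrogens from standard valence (C 4, N 3, O 2, S 2, halogen 1):
  atom 1: O, bond orders sum to 2 (valence 2) → 0 H
  atom 2: C, bond orders sum to 4 (valence 4) → 0 H
  atom 3: C, bond orders sum to 1 (valence 4) → 3 H
  atom 4: C, bond orders sum to 4 (valence 4) → 0 H
  atom 5: C, bond orders sum to 3 (valence 4) → 1 H
  atom 6: C, bond orders sum to 3 (valence 4) → 1 H
  atom 7: C, bond orders sum to 4 (valence 4) → 0 H
  atom 8: C, bond orders sum to 3 (valence 4) → 1 H
  atom 9: C, bond orders sum to 3 (valence 4) → 1 H
  atom 10: C, bond orders sum to 4 (valence 4) → 0 H
  atom 11: C, bond orders sum to 4 (valence 4) → 0 H
  atom 12: Cl (halogen, monovalent) → 0 H
  atom 13: C, bond orders sum to 3 (valence 4) → 1 H
  atom 14: C, bond orders sum to 3 (valence 4) → 1 H
  atom 15: C, bond orders sum to 4 (valence 4) → 0 H
  atom 16: O, bond orders sum to 1 (valence 2) → 1 H
  atom 17: C, bond orders sum to 3 (valence 4) → 1 H
Totals → C:14, H:11, Cl:1, O:2.
In Hill order: C14H11ClO2.

C14H11ClO2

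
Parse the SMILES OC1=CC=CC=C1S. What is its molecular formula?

Walk through each heavy atom and fill implicit hydrogens from standard valence (C 4, N 3, O 2, S 2, halogen 1):
  atom 1: O, bond orders sum to 1 (valence 2) → 1 H
  atom 2: C, bond orders sum to 4 (valence 4) → 0 H
  atom 3: C, bond orders sum to 3 (valence 4) → 1 H
  atom 4: C, bond orders sum to 3 (valence 4) → 1 H
  atom 5: C, bond orders sum to 3 (valence 4) → 1 H
  atom 6: C, bond orders sum to 3 (valence 4) → 1 H
  atom 7: C, bond orders sum to 4 (valence 4) → 0 H
  atom 8: S, bond orders sum to 1 (valence 2) → 1 H
Totals → C:6, H:6, O:1, S:1.

C6H6OS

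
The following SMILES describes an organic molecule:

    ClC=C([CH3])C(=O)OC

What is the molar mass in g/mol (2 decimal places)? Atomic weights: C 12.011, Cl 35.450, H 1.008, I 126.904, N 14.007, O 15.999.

134.56 g/mol

First, the molecular formula is C5H7ClO2 (counting implicit H from valence).
  C: 5 × 12.011 = 60.055
  Cl: 1 × 35.450 = 35.450
  H: 7 × 1.008 = 7.056
  O: 2 × 15.999 = 31.998
Sum: 5×12.011 + 1×35.450 + 7×1.008 + 2×15.999 = 134.559 → 134.56 g/mol.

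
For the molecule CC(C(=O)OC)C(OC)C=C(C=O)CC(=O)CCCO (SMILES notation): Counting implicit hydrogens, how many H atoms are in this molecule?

22

Walk through each heavy atom and fill implicit hydrogens from standard valence (C 4, N 3, O 2, S 2, halogen 1):
  atom 1: C, bond orders sum to 1 (valence 4) → 3 H
  atom 2: C, bond orders sum to 3 (valence 4) → 1 H
  atom 3: C, bond orders sum to 4 (valence 4) → 0 H
  atom 4: O, bond orders sum to 2 (valence 2) → 0 H
  atom 5: O, bond orders sum to 2 (valence 2) → 0 H
  atom 6: C, bond orders sum to 1 (valence 4) → 3 H
  atom 7: C, bond orders sum to 3 (valence 4) → 1 H
  atom 8: O, bond orders sum to 2 (valence 2) → 0 H
  atom 9: C, bond orders sum to 1 (valence 4) → 3 H
  atom 10: C, bond orders sum to 3 (valence 4) → 1 H
  atom 11: C, bond orders sum to 4 (valence 4) → 0 H
  atom 12: C, bond orders sum to 3 (valence 4) → 1 H
  atom 13: O, bond orders sum to 2 (valence 2) → 0 H
  atom 14: C, bond orders sum to 2 (valence 4) → 2 H
  atom 15: C, bond orders sum to 4 (valence 4) → 0 H
  atom 16: O, bond orders sum to 2 (valence 2) → 0 H
  atom 17: C, bond orders sum to 2 (valence 4) → 2 H
  atom 18: C, bond orders sum to 2 (valence 4) → 2 H
  atom 19: C, bond orders sum to 2 (valence 4) → 2 H
  atom 20: O, bond orders sum to 1 (valence 2) → 1 H
Total hydrogens: 22.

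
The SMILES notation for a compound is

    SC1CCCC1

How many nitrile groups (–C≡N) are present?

0

Scan the SMILES for the nitrile motif — none present.
Groups that are present: 1 thiol.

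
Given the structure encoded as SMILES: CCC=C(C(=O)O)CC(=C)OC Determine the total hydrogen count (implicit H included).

14

Walk through each heavy atom and fill implicit hydrogens from standard valence (C 4, N 3, O 2, S 2, halogen 1):
  atom 1: C, bond orders sum to 1 (valence 4) → 3 H
  atom 2: C, bond orders sum to 2 (valence 4) → 2 H
  atom 3: C, bond orders sum to 3 (valence 4) → 1 H
  atom 4: C, bond orders sum to 4 (valence 4) → 0 H
  atom 5: C, bond orders sum to 4 (valence 4) → 0 H
  atom 6: O, bond orders sum to 2 (valence 2) → 0 H
  atom 7: O, bond orders sum to 1 (valence 2) → 1 H
  atom 8: C, bond orders sum to 2 (valence 4) → 2 H
  atom 9: C, bond orders sum to 4 (valence 4) → 0 H
  atom 10: C, bond orders sum to 2 (valence 4) → 2 H
  atom 11: O, bond orders sum to 2 (valence 2) → 0 H
  atom 12: C, bond orders sum to 1 (valence 4) → 3 H
Total hydrogens: 14.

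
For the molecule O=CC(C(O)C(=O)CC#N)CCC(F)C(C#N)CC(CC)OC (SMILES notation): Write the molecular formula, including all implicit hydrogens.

Walk through each heavy atom and fill implicit hydrogens from standard valence (C 4, N 3, O 2, S 2, halogen 1):
  atom 1: O, bond orders sum to 2 (valence 2) → 0 H
  atom 2: C, bond orders sum to 3 (valence 4) → 1 H
  atom 3: C, bond orders sum to 3 (valence 4) → 1 H
  atom 4: C, bond orders sum to 3 (valence 4) → 1 H
  atom 5: O, bond orders sum to 1 (valence 2) → 1 H
  atom 6: C, bond orders sum to 4 (valence 4) → 0 H
  atom 7: O, bond orders sum to 2 (valence 2) → 0 H
  atom 8: C, bond orders sum to 2 (valence 4) → 2 H
  atom 9: C, bond orders sum to 4 (valence 4) → 0 H
  atom 10: N, bond orders sum to 3 (valence 3) → 0 H
  atom 11: C, bond orders sum to 2 (valence 4) → 2 H
  atom 12: C, bond orders sum to 2 (valence 4) → 2 H
  atom 13: C, bond orders sum to 3 (valence 4) → 1 H
  atom 14: F (halogen, monovalent) → 0 H
  atom 15: C, bond orders sum to 3 (valence 4) → 1 H
  atom 16: C, bond orders sum to 4 (valence 4) → 0 H
  atom 17: N, bond orders sum to 3 (valence 3) → 0 H
  atom 18: C, bond orders sum to 2 (valence 4) → 2 H
  atom 19: C, bond orders sum to 3 (valence 4) → 1 H
  atom 20: C, bond orders sum to 2 (valence 4) → 2 H
  atom 21: C, bond orders sum to 1 (valence 4) → 3 H
  atom 22: O, bond orders sum to 2 (valence 2) → 0 H
  atom 23: C, bond orders sum to 1 (valence 4) → 3 H
Totals → C:16, H:23, F:1, N:2, O:4.

C16H23FN2O4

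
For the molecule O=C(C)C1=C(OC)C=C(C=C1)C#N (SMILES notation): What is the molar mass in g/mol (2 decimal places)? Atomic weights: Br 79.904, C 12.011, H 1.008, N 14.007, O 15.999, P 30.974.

175.19 g/mol

First, the molecular formula is C10H9NO2 (counting implicit H from valence).
  C: 10 × 12.011 = 120.110
  H: 9 × 1.008 = 9.072
  N: 1 × 14.007 = 14.007
  O: 2 × 15.999 = 31.998
Sum: 10×12.011 + 9×1.008 + 1×14.007 + 2×15.999 = 175.187 → 175.19 g/mol.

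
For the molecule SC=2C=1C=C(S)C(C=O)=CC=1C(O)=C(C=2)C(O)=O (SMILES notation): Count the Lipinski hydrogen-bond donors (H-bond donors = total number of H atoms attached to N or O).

2

Donors: find every N or O and count the H atoms it carries.
  atom 9 (O): bond orders sum to 2 → 0 H
  atom 13 (O): bond orders sum to 1 → 1 H
  atom 17 (O): bond orders sum to 1 → 1 H
  atom 18 (O): bond orders sum to 2 → 0 H
Lipinski HBD = 2.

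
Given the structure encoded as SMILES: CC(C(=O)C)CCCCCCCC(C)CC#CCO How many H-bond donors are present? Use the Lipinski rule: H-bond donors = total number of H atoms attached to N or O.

Donors: find every N or O and count the H atoms it carries.
  atom 4 (O): bond orders sum to 2 → 0 H
  atom 19 (O): bond orders sum to 1 → 1 H
Lipinski HBD = 1.

1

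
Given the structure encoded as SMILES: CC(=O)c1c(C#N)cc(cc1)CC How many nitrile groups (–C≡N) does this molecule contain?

The nitrile motif appears at heavy-atom position 6 in the SMILES.
Other groups present: 1 ketone.
Nitrile count: 1.

1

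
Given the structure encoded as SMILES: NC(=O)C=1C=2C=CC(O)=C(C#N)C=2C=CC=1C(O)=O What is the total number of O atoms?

4

Scan the SMILES for O atoms (remember two-letter symbols like Cl and Br are single atoms).
Oxygen count: 4.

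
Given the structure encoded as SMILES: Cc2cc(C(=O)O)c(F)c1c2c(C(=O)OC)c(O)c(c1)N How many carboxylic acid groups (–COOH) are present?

1

The carboxylic acid motif appears at heavy-atom position 5 in the SMILES.
Other groups present: 1 ester, 1 hydroxyl, 1 primary amine.
Carboxylic acid count: 1.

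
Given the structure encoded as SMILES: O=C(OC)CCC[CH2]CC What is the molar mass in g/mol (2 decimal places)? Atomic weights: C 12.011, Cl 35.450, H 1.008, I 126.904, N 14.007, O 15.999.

First, the molecular formula is C8H16O2 (counting implicit H from valence).
  C: 8 × 12.011 = 96.088
  H: 16 × 1.008 = 16.128
  O: 2 × 15.999 = 31.998
Sum: 8×12.011 + 16×1.008 + 2×15.999 = 144.214 → 144.21 g/mol.

144.21 g/mol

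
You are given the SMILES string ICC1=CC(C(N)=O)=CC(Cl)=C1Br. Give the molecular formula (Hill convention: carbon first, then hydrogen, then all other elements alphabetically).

Walk through each heavy atom and fill implicit hydrogens from standard valence (C 4, N 3, O 2, S 2, halogen 1):
  atom 1: I (halogen, monovalent) → 0 H
  atom 2: C, bond orders sum to 2 (valence 4) → 2 H
  atom 3: C, bond orders sum to 4 (valence 4) → 0 H
  atom 4: C, bond orders sum to 3 (valence 4) → 1 H
  atom 5: C, bond orders sum to 4 (valence 4) → 0 H
  atom 6: C, bond orders sum to 4 (valence 4) → 0 H
  atom 7: N, bond orders sum to 1 (valence 3) → 2 H
  atom 8: O, bond orders sum to 2 (valence 2) → 0 H
  atom 9: C, bond orders sum to 3 (valence 4) → 1 H
  atom 10: C, bond orders sum to 4 (valence 4) → 0 H
  atom 11: Cl (halogen, monovalent) → 0 H
  atom 12: C, bond orders sum to 4 (valence 4) → 0 H
  atom 13: Br (halogen, monovalent) → 0 H
Totals → C:8, H:6, Br:1, Cl:1, I:1, N:1, O:1.

C8H6BrClINO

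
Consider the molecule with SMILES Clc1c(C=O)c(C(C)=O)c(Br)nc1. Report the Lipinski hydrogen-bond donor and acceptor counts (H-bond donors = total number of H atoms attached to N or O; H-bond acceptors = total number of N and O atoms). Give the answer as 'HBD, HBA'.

Donors: find every N or O and count the H atoms it carries.
  atom 5 (O): bond orders sum to 2 → 0 H
  atom 9 (O): bond orders sum to 2 → 0 H
  atom 12 (N): bond orders sum to 3 → 0 H
Lipinski HBD = 0.
Acceptors: N atoms = 1, O atoms = 2 → HBA = 3.

0, 3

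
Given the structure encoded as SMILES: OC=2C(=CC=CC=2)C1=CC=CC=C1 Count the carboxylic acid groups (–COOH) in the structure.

0

Scan the SMILES for the carboxylic acid motif — none present.
Groups that are present: 1 hydroxyl.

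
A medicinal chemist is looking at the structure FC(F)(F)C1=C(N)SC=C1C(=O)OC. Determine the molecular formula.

C7H6F3NO2S

Walk through each heavy atom and fill implicit hydrogens from standard valence (C 4, N 3, O 2, S 2, halogen 1):
  atom 1: F (halogen, monovalent) → 0 H
  atom 2: C, bond orders sum to 4 (valence 4) → 0 H
  atom 3: F (halogen, monovalent) → 0 H
  atom 4: F (halogen, monovalent) → 0 H
  atom 5: C, bond orders sum to 4 (valence 4) → 0 H
  atom 6: C, bond orders sum to 4 (valence 4) → 0 H
  atom 7: N, bond orders sum to 1 (valence 3) → 2 H
  atom 8: S, bond orders sum to 2 (valence 2) → 0 H
  atom 9: C, bond orders sum to 3 (valence 4) → 1 H
  atom 10: C, bond orders sum to 4 (valence 4) → 0 H
  atom 11: C, bond orders sum to 4 (valence 4) → 0 H
  atom 12: O, bond orders sum to 2 (valence 2) → 0 H
  atom 13: O, bond orders sum to 2 (valence 2) → 0 H
  atom 14: C, bond orders sum to 1 (valence 4) → 3 H
Totals → C:7, H:6, F:3, N:1, O:2, S:1.
In Hill order: C7H6F3NO2S.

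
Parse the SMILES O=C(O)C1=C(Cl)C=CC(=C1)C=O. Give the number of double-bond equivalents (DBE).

Degree of unsaturation = (number of rings) + (number of π bonds).
Ring closures in the SMILES: 1.
π bonds: 5 double bonds (each 1 DoU) → 5 DoU from unsaturation.
Total DoU = 1 + 5 = 6.

6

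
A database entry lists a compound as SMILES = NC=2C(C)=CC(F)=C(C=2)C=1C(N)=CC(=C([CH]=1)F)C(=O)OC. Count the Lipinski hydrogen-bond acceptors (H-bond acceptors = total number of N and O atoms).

4

N atoms: 2; O atoms: 2.
Lipinski HBA = 2 + 2 = 4.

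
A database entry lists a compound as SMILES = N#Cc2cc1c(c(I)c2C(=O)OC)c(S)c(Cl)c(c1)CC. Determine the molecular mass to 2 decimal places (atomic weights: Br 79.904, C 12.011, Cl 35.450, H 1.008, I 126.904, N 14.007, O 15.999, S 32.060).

431.67 g/mol

First, the molecular formula is C15H11ClINO2S (counting implicit H from valence).
  C: 15 × 12.011 = 180.165
  Cl: 1 × 35.450 = 35.450
  H: 11 × 1.008 = 11.088
  I: 1 × 126.904 = 126.904
  N: 1 × 14.007 = 14.007
  O: 2 × 15.999 = 31.998
  S: 1 × 32.060 = 32.060
Sum: 15×12.011 + 1×35.450 + 11×1.008 + 1×126.904 + 1×14.007 + 2×15.999 + 1×32.060 = 431.672 → 431.67 g/mol.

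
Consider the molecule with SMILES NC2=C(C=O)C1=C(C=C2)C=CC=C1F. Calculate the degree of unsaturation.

Degree of unsaturation = (number of rings) + (number of π bonds).
Ring closures in the SMILES: 2.
π bonds: 6 double bonds (each 1 DoU) → 6 DoU from unsaturation.
Total DoU = 2 + 6 = 8.

8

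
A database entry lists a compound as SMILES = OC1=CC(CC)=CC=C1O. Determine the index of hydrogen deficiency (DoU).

Degree of unsaturation = (number of rings) + (number of π bonds).
Ring closures in the SMILES: 1.
π bonds: 3 double bonds (each 1 DoU) → 3 DoU from unsaturation.
Total DoU = 1 + 3 = 4.

4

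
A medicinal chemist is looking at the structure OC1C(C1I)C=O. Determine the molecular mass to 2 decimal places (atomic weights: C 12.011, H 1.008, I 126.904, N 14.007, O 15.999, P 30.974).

211.99 g/mol

First, the molecular formula is C4H5IO2 (counting implicit H from valence).
  C: 4 × 12.011 = 48.044
  H: 5 × 1.008 = 5.040
  I: 1 × 126.904 = 126.904
  O: 2 × 15.999 = 31.998
Sum: 4×12.011 + 5×1.008 + 1×126.904 + 2×15.999 = 211.986 → 211.99 g/mol.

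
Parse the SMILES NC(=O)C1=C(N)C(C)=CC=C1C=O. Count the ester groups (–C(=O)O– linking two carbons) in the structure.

Scan the SMILES for the ester motif — none present.
Groups that are present: 1 aldehyde, 1 amide, 1 primary amine.

0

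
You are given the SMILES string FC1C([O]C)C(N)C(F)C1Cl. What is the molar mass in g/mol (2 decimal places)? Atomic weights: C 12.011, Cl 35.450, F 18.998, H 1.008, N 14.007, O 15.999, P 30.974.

First, the molecular formula is C6H10ClF2NO (counting implicit H from valence).
  C: 6 × 12.011 = 72.066
  Cl: 1 × 35.450 = 35.450
  F: 2 × 18.998 = 37.996
  H: 10 × 1.008 = 10.080
  N: 1 × 14.007 = 14.007
  O: 1 × 15.999 = 15.999
Sum: 6×12.011 + 1×35.450 + 2×18.998 + 10×1.008 + 1×14.007 + 1×15.999 = 185.598 → 185.60 g/mol.

185.60 g/mol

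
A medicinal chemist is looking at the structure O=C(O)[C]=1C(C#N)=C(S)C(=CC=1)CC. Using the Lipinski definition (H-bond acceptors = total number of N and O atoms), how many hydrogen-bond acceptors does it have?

N atoms: 1; O atoms: 2.
Lipinski HBA = 1 + 2 = 3.

3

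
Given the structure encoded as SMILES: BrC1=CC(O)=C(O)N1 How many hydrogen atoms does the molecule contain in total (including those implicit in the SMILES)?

Walk through each heavy atom and fill implicit hydrogens from standard valence (C 4, N 3, O 2, S 2, halogen 1):
  atom 1: Br (halogen, monovalent) → 0 H
  atom 2: C, bond orders sum to 4 (valence 4) → 0 H
  atom 3: C, bond orders sum to 3 (valence 4) → 1 H
  atom 4: C, bond orders sum to 4 (valence 4) → 0 H
  atom 5: O, bond orders sum to 1 (valence 2) → 1 H
  atom 6: C, bond orders sum to 4 (valence 4) → 0 H
  atom 7: O, bond orders sum to 1 (valence 2) → 1 H
  atom 8: N, bond orders sum to 2 (valence 3) → 1 H
Total hydrogens: 4.

4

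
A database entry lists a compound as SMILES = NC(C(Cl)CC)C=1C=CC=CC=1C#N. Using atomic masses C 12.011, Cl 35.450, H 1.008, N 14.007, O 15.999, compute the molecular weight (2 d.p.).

208.69 g/mol

First, the molecular formula is C11H13ClN2 (counting implicit H from valence).
  C: 11 × 12.011 = 132.121
  Cl: 1 × 35.450 = 35.450
  H: 13 × 1.008 = 13.104
  N: 2 × 14.007 = 28.014
Sum: 11×12.011 + 1×35.450 + 13×1.008 + 2×14.007 = 208.689 → 208.69 g/mol.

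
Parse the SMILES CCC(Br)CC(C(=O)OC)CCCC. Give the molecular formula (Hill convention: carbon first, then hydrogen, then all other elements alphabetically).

Walk through each heavy atom and fill implicit hydrogens from standard valence (C 4, N 3, O 2, S 2, halogen 1):
  atom 1: C, bond orders sum to 1 (valence 4) → 3 H
  atom 2: C, bond orders sum to 2 (valence 4) → 2 H
  atom 3: C, bond orders sum to 3 (valence 4) → 1 H
  atom 4: Br (halogen, monovalent) → 0 H
  atom 5: C, bond orders sum to 2 (valence 4) → 2 H
  atom 6: C, bond orders sum to 3 (valence 4) → 1 H
  atom 7: C, bond orders sum to 4 (valence 4) → 0 H
  atom 8: O, bond orders sum to 2 (valence 2) → 0 H
  atom 9: O, bond orders sum to 2 (valence 2) → 0 H
  atom 10: C, bond orders sum to 1 (valence 4) → 3 H
  atom 11: C, bond orders sum to 2 (valence 4) → 2 H
  atom 12: C, bond orders sum to 2 (valence 4) → 2 H
  atom 13: C, bond orders sum to 2 (valence 4) → 2 H
  atom 14: C, bond orders sum to 1 (valence 4) → 3 H
Totals → C:11, H:21, Br:1, O:2.
In Hill order: C11H21BrO2.

C11H21BrO2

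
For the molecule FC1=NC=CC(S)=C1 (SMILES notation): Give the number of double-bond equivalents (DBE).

4

Molecular formula: C5H4FNS.
DoU = (2C + 2 + N − H − X) / 2, where X is the halogen count and O/S are ignored.
    = (2·5 + 2 + 1 − 4 − 1) / 2 = 8 / 2 = 4.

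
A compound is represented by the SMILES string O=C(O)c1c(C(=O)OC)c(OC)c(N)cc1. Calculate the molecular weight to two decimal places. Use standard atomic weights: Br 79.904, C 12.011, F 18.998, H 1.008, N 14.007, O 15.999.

225.20 g/mol

First, the molecular formula is C10H11NO5 (counting implicit H from valence).
  C: 10 × 12.011 = 120.110
  H: 11 × 1.008 = 11.088
  N: 1 × 14.007 = 14.007
  O: 5 × 15.999 = 79.995
Sum: 10×12.011 + 11×1.008 + 1×14.007 + 5×15.999 = 225.200 → 225.20 g/mol.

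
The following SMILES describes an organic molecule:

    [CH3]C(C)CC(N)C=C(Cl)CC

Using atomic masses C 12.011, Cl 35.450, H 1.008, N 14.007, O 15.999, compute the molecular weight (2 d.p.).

175.70 g/mol

First, the molecular formula is C9H18ClN (counting implicit H from valence).
  C: 9 × 12.011 = 108.099
  Cl: 1 × 35.450 = 35.450
  H: 18 × 1.008 = 18.144
  N: 1 × 14.007 = 14.007
Sum: 9×12.011 + 1×35.450 + 18×1.008 + 1×14.007 = 175.700 → 175.70 g/mol.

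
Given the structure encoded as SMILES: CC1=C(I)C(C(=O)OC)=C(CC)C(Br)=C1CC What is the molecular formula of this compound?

Walk through each heavy atom and fill implicit hydrogens from standard valence (C 4, N 3, O 2, S 2, halogen 1):
  atom 1: C, bond orders sum to 1 (valence 4) → 3 H
  atom 2: C, bond orders sum to 4 (valence 4) → 0 H
  atom 3: C, bond orders sum to 4 (valence 4) → 0 H
  atom 4: I (halogen, monovalent) → 0 H
  atom 5: C, bond orders sum to 4 (valence 4) → 0 H
  atom 6: C, bond orders sum to 4 (valence 4) → 0 H
  atom 7: O, bond orders sum to 2 (valence 2) → 0 H
  atom 8: O, bond orders sum to 2 (valence 2) → 0 H
  atom 9: C, bond orders sum to 1 (valence 4) → 3 H
  atom 10: C, bond orders sum to 4 (valence 4) → 0 H
  atom 11: C, bond orders sum to 2 (valence 4) → 2 H
  atom 12: C, bond orders sum to 1 (valence 4) → 3 H
  atom 13: C, bond orders sum to 4 (valence 4) → 0 H
  atom 14: Br (halogen, monovalent) → 0 H
  atom 15: C, bond orders sum to 4 (valence 4) → 0 H
  atom 16: C, bond orders sum to 2 (valence 4) → 2 H
  atom 17: C, bond orders sum to 1 (valence 4) → 3 H
Totals → C:13, H:16, Br:1, I:1, O:2.
In Hill order: C13H16BrIO2.

C13H16BrIO2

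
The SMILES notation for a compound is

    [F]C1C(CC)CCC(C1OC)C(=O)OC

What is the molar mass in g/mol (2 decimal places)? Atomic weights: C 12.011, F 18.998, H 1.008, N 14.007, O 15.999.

First, the molecular formula is C11H19FO3 (counting implicit H from valence).
  C: 11 × 12.011 = 132.121
  F: 1 × 18.998 = 18.998
  H: 19 × 1.008 = 19.152
  O: 3 × 15.999 = 47.997
Sum: 11×12.011 + 1×18.998 + 19×1.008 + 3×15.999 = 218.268 → 218.27 g/mol.

218.27 g/mol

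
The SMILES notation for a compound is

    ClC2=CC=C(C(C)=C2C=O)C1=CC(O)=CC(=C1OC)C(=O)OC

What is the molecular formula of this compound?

Walk through each heavy atom and fill implicit hydrogens from standard valence (C 4, N 3, O 2, S 2, halogen 1):
  atom 1: Cl (halogen, monovalent) → 0 H
  atom 2: C, bond orders sum to 4 (valence 4) → 0 H
  atom 3: C, bond orders sum to 3 (valence 4) → 1 H
  atom 4: C, bond orders sum to 3 (valence 4) → 1 H
  atom 5: C, bond orders sum to 4 (valence 4) → 0 H
  atom 6: C, bond orders sum to 4 (valence 4) → 0 H
  atom 7: C, bond orders sum to 1 (valence 4) → 3 H
  atom 8: C, bond orders sum to 4 (valence 4) → 0 H
  atom 9: C, bond orders sum to 3 (valence 4) → 1 H
  atom 10: O, bond orders sum to 2 (valence 2) → 0 H
  atom 11: C, bond orders sum to 4 (valence 4) → 0 H
  atom 12: C, bond orders sum to 3 (valence 4) → 1 H
  atom 13: C, bond orders sum to 4 (valence 4) → 0 H
  atom 14: O, bond orders sum to 1 (valence 2) → 1 H
  atom 15: C, bond orders sum to 3 (valence 4) → 1 H
  atom 16: C, bond orders sum to 4 (valence 4) → 0 H
  atom 17: C, bond orders sum to 4 (valence 4) → 0 H
  atom 18: O, bond orders sum to 2 (valence 2) → 0 H
  atom 19: C, bond orders sum to 1 (valence 4) → 3 H
  atom 20: C, bond orders sum to 4 (valence 4) → 0 H
  atom 21: O, bond orders sum to 2 (valence 2) → 0 H
  atom 22: O, bond orders sum to 2 (valence 2) → 0 H
  atom 23: C, bond orders sum to 1 (valence 4) → 3 H
Totals → C:17, H:15, Cl:1, O:5.

C17H15ClO5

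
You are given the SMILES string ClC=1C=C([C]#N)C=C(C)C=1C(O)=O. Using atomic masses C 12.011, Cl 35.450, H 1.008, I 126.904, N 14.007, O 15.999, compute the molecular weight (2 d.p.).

195.60 g/mol

First, the molecular formula is C9H6ClNO2 (counting implicit H from valence).
  C: 9 × 12.011 = 108.099
  Cl: 1 × 35.450 = 35.450
  H: 6 × 1.008 = 6.048
  N: 1 × 14.007 = 14.007
  O: 2 × 15.999 = 31.998
Sum: 9×12.011 + 1×35.450 + 6×1.008 + 1×14.007 + 2×15.999 = 195.602 → 195.60 g/mol.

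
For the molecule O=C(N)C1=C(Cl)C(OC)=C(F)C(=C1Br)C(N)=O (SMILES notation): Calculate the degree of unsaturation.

Degree of unsaturation = (number of rings) + (number of π bonds).
Ring closures in the SMILES: 1.
π bonds: 5 double bonds (each 1 DoU) → 5 DoU from unsaturation.
Total DoU = 1 + 5 = 6.

6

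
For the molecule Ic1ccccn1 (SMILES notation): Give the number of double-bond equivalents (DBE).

4

Molecular formula: C5H4IN.
DoU = (2C + 2 + N − H − X) / 2, where X is the halogen count and O/S are ignored.
    = (2·5 + 2 + 1 − 4 − 1) / 2 = 8 / 2 = 4.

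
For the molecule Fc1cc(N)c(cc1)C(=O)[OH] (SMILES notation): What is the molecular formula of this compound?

C7H6FNO2

Walk through each heavy atom and fill implicit hydrogens from standard valence (C 4, N 3, O 2, S 2, halogen 1); for lowercase aromatic atoms, an aromatic c carries 1 H when it has two neighbours and 0 H with three, and aromatic n carries 0 H:
  atom 1: F (halogen, monovalent) → 0 H
  atom 2: aromatic c, 3 neighbours → 0 H
  atom 3: aromatic c, 2 neighbours → 1 H
  atom 4: aromatic c, 3 neighbours → 0 H
  atom 5: N, bond orders sum to 1 (valence 3) → 2 H
  atom 6: aromatic c, 3 neighbours → 0 H
  atom 7: aromatic c, 2 neighbours → 1 H
  atom 8: aromatic c, 2 neighbours → 1 H
  atom 9: C, bond orders sum to 4 (valence 4) → 0 H
  atom 10: O, bond orders sum to 2 (valence 2) → 0 H
  atom 11: O with explicit H count 1
Totals → C:7, H:6, F:1, N:1, O:2.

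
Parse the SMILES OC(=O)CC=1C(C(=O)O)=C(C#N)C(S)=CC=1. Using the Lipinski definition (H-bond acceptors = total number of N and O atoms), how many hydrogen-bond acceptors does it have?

N atoms: 1; O atoms: 4.
Lipinski HBA = 1 + 4 = 5.

5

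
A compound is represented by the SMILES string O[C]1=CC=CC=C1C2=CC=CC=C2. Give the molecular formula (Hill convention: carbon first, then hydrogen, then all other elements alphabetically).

C12H10O

Walk through each heavy atom and fill implicit hydrogens from standard valence (C 4, N 3, O 2, S 2, halogen 1):
  atom 1: O, bond orders sum to 1 (valence 2) → 1 H
  atom 2: C with explicit H count 0
  atom 3: C, bond orders sum to 3 (valence 4) → 1 H
  atom 4: C, bond orders sum to 3 (valence 4) → 1 H
  atom 5: C, bond orders sum to 3 (valence 4) → 1 H
  atom 6: C, bond orders sum to 3 (valence 4) → 1 H
  atom 7: C, bond orders sum to 4 (valence 4) → 0 H
  atom 8: C, bond orders sum to 4 (valence 4) → 0 H
  atom 9: C, bond orders sum to 3 (valence 4) → 1 H
  atom 10: C, bond orders sum to 3 (valence 4) → 1 H
  atom 11: C, bond orders sum to 3 (valence 4) → 1 H
  atom 12: C, bond orders sum to 3 (valence 4) → 1 H
  atom 13: C, bond orders sum to 3 (valence 4) → 1 H
Totals → C:12, H:10, O:1.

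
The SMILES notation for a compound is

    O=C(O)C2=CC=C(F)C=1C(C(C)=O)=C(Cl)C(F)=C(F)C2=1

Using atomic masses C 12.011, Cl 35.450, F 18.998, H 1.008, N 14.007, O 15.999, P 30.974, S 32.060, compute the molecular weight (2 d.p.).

First, the molecular formula is C13H6ClF3O3 (counting implicit H from valence).
  C: 13 × 12.011 = 156.143
  Cl: 1 × 35.450 = 35.450
  F: 3 × 18.998 = 56.994
  H: 6 × 1.008 = 6.048
  O: 3 × 15.999 = 47.997
Sum: 13×12.011 + 1×35.450 + 3×18.998 + 6×1.008 + 3×15.999 = 302.632 → 302.63 g/mol.

302.63 g/mol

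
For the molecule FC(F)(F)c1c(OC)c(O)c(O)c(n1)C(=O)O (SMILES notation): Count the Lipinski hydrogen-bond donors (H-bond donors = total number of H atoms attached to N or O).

Donors: find every N or O and count the H atoms it carries.
  atom 7 (O): bond orders sum to 2 → 0 H
  atom 10 (O): bond orders sum to 1 → 1 H
  atom 12 (O): bond orders sum to 1 → 1 H
  atom 14 (N): bond orders sum to 3 → 0 H
  atom 16 (O): bond orders sum to 2 → 0 H
  atom 17 (O): bond orders sum to 1 → 1 H
Lipinski HBD = 3.

3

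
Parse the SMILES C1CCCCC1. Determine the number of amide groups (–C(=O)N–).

Scan the SMILES for the amide motif — none present.

0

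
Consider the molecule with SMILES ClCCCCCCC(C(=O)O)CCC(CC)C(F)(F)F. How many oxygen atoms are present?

2

Scan the SMILES for O atoms (remember two-letter symbols like Cl and Br are single atoms).
Oxygen count: 2.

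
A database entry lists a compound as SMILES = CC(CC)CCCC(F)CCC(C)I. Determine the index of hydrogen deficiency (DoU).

0

Degree of unsaturation = (number of rings) + (number of π bonds).
Ring closures in the SMILES: 0.
π bonds: none → 0 DoU from unsaturation.
Total DoU = 0 + 0 = 0.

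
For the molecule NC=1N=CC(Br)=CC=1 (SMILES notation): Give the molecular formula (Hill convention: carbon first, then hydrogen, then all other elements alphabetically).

C5H5BrN2

Walk through each heavy atom and fill implicit hydrogens from standard valence (C 4, N 3, O 2, S 2, halogen 1):
  atom 1: N, bond orders sum to 1 (valence 3) → 2 H
  atom 2: C, bond orders sum to 4 (valence 4) → 0 H
  atom 3: N, bond orders sum to 3 (valence 3) → 0 H
  atom 4: C, bond orders sum to 3 (valence 4) → 1 H
  atom 5: C, bond orders sum to 4 (valence 4) → 0 H
  atom 6: Br (halogen, monovalent) → 0 H
  atom 7: C, bond orders sum to 3 (valence 4) → 1 H
  atom 8: C, bond orders sum to 3 (valence 4) → 1 H
Totals → C:5, H:5, Br:1, N:2.
In Hill order: C5H5BrN2.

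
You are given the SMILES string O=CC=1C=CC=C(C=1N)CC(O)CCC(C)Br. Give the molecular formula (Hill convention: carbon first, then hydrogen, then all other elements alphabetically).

C13H18BrNO2

Walk through each heavy atom and fill implicit hydrogens from standard valence (C 4, N 3, O 2, S 2, halogen 1):
  atom 1: O, bond orders sum to 2 (valence 2) → 0 H
  atom 2: C, bond orders sum to 3 (valence 4) → 1 H
  atom 3: C, bond orders sum to 4 (valence 4) → 0 H
  atom 4: C, bond orders sum to 3 (valence 4) → 1 H
  atom 5: C, bond orders sum to 3 (valence 4) → 1 H
  atom 6: C, bond orders sum to 3 (valence 4) → 1 H
  atom 7: C, bond orders sum to 4 (valence 4) → 0 H
  atom 8: C, bond orders sum to 4 (valence 4) → 0 H
  atom 9: N, bond orders sum to 1 (valence 3) → 2 H
  atom 10: C, bond orders sum to 2 (valence 4) → 2 H
  atom 11: C, bond orders sum to 3 (valence 4) → 1 H
  atom 12: O, bond orders sum to 1 (valence 2) → 1 H
  atom 13: C, bond orders sum to 2 (valence 4) → 2 H
  atom 14: C, bond orders sum to 2 (valence 4) → 2 H
  atom 15: C, bond orders sum to 3 (valence 4) → 1 H
  atom 16: C, bond orders sum to 1 (valence 4) → 3 H
  atom 17: Br (halogen, monovalent) → 0 H
Totals → C:13, H:18, Br:1, N:1, O:2.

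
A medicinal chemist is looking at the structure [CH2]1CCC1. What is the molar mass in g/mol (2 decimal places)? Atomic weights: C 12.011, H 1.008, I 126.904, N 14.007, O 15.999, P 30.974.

56.11 g/mol

First, the molecular formula is C4H8 (counting implicit H from valence).
  C: 4 × 12.011 = 48.044
  H: 8 × 1.008 = 8.064
Sum: 4×12.011 + 8×1.008 = 56.108 → 56.11 g/mol.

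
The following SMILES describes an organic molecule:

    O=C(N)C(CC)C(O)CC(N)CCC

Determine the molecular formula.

C10H22N2O2

Walk through each heavy atom and fill implicit hydrogens from standard valence (C 4, N 3, O 2, S 2, halogen 1):
  atom 1: O, bond orders sum to 2 (valence 2) → 0 H
  atom 2: C, bond orders sum to 4 (valence 4) → 0 H
  atom 3: N, bond orders sum to 1 (valence 3) → 2 H
  atom 4: C, bond orders sum to 3 (valence 4) → 1 H
  atom 5: C, bond orders sum to 2 (valence 4) → 2 H
  atom 6: C, bond orders sum to 1 (valence 4) → 3 H
  atom 7: C, bond orders sum to 3 (valence 4) → 1 H
  atom 8: O, bond orders sum to 1 (valence 2) → 1 H
  atom 9: C, bond orders sum to 2 (valence 4) → 2 H
  atom 10: C, bond orders sum to 3 (valence 4) → 1 H
  atom 11: N, bond orders sum to 1 (valence 3) → 2 H
  atom 12: C, bond orders sum to 2 (valence 4) → 2 H
  atom 13: C, bond orders sum to 2 (valence 4) → 2 H
  atom 14: C, bond orders sum to 1 (valence 4) → 3 H
Totals → C:10, H:22, N:2, O:2.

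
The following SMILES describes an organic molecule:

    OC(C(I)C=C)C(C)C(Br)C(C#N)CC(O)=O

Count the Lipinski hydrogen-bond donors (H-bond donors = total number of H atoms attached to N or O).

Donors: find every N or O and count the H atoms it carries.
  atom 1 (O): bond orders sum to 1 → 1 H
  atom 13 (N): bond orders sum to 3 → 0 H
  atom 16 (O): bond orders sum to 1 → 1 H
  atom 17 (O): bond orders sum to 2 → 0 H
Lipinski HBD = 2.

2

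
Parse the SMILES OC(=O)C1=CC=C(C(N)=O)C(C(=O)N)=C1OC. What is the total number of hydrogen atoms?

Walk through each heavy atom and fill implicit hydrogens from standard valence (C 4, N 3, O 2, S 2, halogen 1):
  atom 1: O, bond orders sum to 1 (valence 2) → 1 H
  atom 2: C, bond orders sum to 4 (valence 4) → 0 H
  atom 3: O, bond orders sum to 2 (valence 2) → 0 H
  atom 4: C, bond orders sum to 4 (valence 4) → 0 H
  atom 5: C, bond orders sum to 3 (valence 4) → 1 H
  atom 6: C, bond orders sum to 3 (valence 4) → 1 H
  atom 7: C, bond orders sum to 4 (valence 4) → 0 H
  atom 8: C, bond orders sum to 4 (valence 4) → 0 H
  atom 9: N, bond orders sum to 1 (valence 3) → 2 H
  atom 10: O, bond orders sum to 2 (valence 2) → 0 H
  atom 11: C, bond orders sum to 4 (valence 4) → 0 H
  atom 12: C, bond orders sum to 4 (valence 4) → 0 H
  atom 13: O, bond orders sum to 2 (valence 2) → 0 H
  atom 14: N, bond orders sum to 1 (valence 3) → 2 H
  atom 15: C, bond orders sum to 4 (valence 4) → 0 H
  atom 16: O, bond orders sum to 2 (valence 2) → 0 H
  atom 17: C, bond orders sum to 1 (valence 4) → 3 H
Total hydrogens: 10.

10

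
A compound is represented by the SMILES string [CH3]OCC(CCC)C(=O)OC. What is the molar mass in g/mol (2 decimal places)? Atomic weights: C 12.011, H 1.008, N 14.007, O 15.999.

First, the molecular formula is C8H16O3 (counting implicit H from valence).
  C: 8 × 12.011 = 96.088
  H: 16 × 1.008 = 16.128
  O: 3 × 15.999 = 47.997
Sum: 8×12.011 + 16×1.008 + 3×15.999 = 160.213 → 160.21 g/mol.

160.21 g/mol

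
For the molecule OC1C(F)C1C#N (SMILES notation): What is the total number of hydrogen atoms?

4

Walk through each heavy atom and fill implicit hydrogens from standard valence (C 4, N 3, O 2, S 2, halogen 1):
  atom 1: O, bond orders sum to 1 (valence 2) → 1 H
  atom 2: C, bond orders sum to 3 (valence 4) → 1 H
  atom 3: C, bond orders sum to 3 (valence 4) → 1 H
  atom 4: F (halogen, monovalent) → 0 H
  atom 5: C, bond orders sum to 3 (valence 4) → 1 H
  atom 6: C, bond orders sum to 4 (valence 4) → 0 H
  atom 7: N, bond orders sum to 3 (valence 3) → 0 H
Total hydrogens: 4.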